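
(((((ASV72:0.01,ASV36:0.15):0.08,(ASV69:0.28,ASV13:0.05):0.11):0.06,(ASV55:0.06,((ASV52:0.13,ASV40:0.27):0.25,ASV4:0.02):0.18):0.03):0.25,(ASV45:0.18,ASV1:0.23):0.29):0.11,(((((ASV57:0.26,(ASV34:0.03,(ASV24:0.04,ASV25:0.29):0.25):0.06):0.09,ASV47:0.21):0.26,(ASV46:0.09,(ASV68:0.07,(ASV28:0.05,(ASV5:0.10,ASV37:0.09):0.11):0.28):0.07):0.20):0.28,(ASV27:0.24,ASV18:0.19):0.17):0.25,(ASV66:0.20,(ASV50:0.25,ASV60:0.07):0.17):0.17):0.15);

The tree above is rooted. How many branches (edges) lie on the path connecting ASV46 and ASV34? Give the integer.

6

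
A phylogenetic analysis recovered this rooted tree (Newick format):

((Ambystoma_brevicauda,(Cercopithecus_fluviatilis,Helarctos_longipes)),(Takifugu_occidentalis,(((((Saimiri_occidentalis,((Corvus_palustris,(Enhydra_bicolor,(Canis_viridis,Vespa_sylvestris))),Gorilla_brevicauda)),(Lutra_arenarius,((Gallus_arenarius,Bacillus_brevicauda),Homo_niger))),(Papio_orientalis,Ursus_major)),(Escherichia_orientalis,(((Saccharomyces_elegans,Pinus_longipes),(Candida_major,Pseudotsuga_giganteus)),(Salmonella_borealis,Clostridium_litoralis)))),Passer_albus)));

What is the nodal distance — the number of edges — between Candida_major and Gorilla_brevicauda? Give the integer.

The MRCA of Candida_major and Gorilla_brevicauda is the node subtending ((((Saimiri_occidentalis,((Corvus_palustris,(Enhydra_bicolor,(Canis_viridis,Vespa_sylvestris))),Gorilla_brevicauda)),(Lutra_arenarius,((Gallus_arenarius,Bacillus_brevicauda),Homo_niger))),(Papio_orientalis,Ursus_major)),(Escherichia_orientalis,(((Saccharomyces_elegans,Pinus_longipes),(Candida_major,Pseudotsuga_giganteus)),(Salmonella_borealis,Clostridium_litoralis)))).
From Candida_major up to that node: 5 branches. From Gorilla_brevicauda up to the same node: 5 branches. Total: 5 + 5 = 10.

10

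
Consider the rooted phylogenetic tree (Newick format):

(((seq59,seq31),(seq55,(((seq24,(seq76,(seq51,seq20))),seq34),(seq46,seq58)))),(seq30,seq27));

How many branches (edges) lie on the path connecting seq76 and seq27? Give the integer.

9

The MRCA of seq76 and seq27 is the root of the tree.
From seq76 up to that node: 7 branches. From seq27 up to the same node: 2 branches. Total: 7 + 2 = 9.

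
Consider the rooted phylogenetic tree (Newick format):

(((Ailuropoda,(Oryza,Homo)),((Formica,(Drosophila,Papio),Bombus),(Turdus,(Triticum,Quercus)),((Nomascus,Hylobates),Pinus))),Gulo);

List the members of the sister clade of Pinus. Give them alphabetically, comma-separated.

Pinus attaches to the tree at the node subtending ((Nomascus,Hylobates),Pinus).
The other lineage descending from that same node — the sister group — is (Nomascus,Hylobates); its 2 tips in alphabetical order are the answer.

Hylobates, Nomascus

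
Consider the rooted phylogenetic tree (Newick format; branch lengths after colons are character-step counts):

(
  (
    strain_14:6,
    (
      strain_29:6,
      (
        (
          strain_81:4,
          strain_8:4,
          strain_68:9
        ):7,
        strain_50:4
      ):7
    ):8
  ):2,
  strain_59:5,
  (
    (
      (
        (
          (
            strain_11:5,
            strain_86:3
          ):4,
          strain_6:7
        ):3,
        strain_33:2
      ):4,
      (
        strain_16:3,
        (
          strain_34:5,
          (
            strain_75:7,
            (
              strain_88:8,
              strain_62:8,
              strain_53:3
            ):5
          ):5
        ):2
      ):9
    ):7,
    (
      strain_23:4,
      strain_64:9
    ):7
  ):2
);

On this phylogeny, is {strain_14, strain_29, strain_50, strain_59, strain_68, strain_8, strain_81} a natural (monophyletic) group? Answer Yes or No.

No

The MRCA of the listed taxa is the root, so the smallest clade containing them is the whole tree.
That clade also contains strain_11, strain_16, strain_23, strain_33, strain_34, strain_53, strain_6, strain_62, strain_64, strain_75, strain_86, strain_88, which are not in the proposed group, so the group is not monophyletic.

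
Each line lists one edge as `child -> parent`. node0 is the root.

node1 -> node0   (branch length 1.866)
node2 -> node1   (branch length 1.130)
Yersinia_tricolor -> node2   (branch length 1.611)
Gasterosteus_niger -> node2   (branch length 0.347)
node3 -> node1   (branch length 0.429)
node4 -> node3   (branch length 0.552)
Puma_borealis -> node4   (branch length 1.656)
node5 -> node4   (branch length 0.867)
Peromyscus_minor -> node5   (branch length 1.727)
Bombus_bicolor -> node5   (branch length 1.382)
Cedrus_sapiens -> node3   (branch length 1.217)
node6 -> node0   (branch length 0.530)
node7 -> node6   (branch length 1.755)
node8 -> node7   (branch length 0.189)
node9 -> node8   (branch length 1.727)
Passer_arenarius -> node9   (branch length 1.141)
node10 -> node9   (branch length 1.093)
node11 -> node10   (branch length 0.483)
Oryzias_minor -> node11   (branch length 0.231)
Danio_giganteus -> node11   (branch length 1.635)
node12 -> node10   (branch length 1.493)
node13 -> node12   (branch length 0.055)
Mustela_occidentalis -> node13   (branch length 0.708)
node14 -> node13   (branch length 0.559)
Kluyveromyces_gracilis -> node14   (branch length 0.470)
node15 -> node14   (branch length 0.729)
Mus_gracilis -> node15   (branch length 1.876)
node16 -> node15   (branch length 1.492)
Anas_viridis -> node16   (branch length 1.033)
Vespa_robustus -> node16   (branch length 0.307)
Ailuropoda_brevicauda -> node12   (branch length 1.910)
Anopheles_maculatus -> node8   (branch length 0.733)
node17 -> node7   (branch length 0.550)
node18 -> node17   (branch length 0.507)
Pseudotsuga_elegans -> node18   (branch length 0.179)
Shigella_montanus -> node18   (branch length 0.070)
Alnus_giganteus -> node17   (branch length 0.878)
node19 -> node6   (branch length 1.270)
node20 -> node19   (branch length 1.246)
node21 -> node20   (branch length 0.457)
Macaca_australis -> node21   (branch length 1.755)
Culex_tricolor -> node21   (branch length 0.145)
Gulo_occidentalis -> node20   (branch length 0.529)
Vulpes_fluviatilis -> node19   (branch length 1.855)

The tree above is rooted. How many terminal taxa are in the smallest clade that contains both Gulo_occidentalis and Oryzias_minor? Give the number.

The MRCA of Gulo_occidentalis and Oryzias_minor is the node subtending ((((Passer_arenarius,((Oryzias_minor,Danio_giganteus),((Mustela_occidentalis,(Kluyveromyces_gracilis,(Mus_gracilis,(Anas_viridis,Vespa_robustus)))),Ailuropoda_brevicauda))),Anopheles_maculatus),((Pseudotsuga_elegans,Shigella_montanus),Alnus_giganteus)),(((Macaca_australis,Culex_tricolor),Gulo_occidentalis),Vulpes_fluviatilis)).
That clade contains 17 terminal taxa: Ailuropoda_brevicauda, Alnus_giganteus, Anas_viridis, Anopheles_maculatus, Culex_tricolor, Danio_giganteus, Gulo_occidentalis, Kluyveromyces_gracilis, Macaca_australis, Mus_gracilis, Mustela_occidentalis, Oryzias_minor, Passer_arenarius, Pseudotsuga_elegans, Shigella_montanus, Vespa_robustus, Vulpes_fluviatilis.

17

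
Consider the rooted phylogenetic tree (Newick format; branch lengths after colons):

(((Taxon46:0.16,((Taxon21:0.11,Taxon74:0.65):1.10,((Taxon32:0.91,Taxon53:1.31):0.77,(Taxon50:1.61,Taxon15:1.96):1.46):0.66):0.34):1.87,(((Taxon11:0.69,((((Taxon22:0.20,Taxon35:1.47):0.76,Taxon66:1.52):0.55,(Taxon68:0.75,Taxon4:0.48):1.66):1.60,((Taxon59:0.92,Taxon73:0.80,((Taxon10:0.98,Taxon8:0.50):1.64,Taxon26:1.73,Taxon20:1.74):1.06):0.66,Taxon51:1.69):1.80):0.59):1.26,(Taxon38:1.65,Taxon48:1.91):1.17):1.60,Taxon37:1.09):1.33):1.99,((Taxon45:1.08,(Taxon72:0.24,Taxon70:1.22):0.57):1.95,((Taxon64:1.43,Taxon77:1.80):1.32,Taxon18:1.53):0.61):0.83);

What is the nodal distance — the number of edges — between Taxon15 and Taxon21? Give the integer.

5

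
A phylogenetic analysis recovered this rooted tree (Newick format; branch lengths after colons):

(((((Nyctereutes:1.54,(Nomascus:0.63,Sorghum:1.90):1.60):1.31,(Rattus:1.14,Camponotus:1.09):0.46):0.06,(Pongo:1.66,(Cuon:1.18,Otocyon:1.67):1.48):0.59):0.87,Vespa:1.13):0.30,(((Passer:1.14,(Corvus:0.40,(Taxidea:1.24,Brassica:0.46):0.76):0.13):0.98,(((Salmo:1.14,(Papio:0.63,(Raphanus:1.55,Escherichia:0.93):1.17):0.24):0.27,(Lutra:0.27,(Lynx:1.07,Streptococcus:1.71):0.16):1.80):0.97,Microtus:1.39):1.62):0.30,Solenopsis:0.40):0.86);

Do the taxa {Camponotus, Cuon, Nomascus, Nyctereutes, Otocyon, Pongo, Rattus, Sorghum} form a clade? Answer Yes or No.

Yes

The most recent common ancestor of these taxa subtends (((Nyctereutes,(Nomascus,Sorghum)),(Rattus,Camponotus)),(Pongo,(Cuon,Otocyon))).
That clade has exactly 8 tips — every listed taxon and nothing else — so the group is monophyletic.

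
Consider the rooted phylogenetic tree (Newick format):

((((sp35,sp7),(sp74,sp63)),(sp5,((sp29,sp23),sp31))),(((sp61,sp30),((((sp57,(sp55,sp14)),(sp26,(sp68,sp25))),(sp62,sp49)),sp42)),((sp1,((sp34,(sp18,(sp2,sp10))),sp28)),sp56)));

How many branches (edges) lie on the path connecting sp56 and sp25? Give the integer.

The MRCA of sp56 and sp25 is the node subtending (((sp61,sp30),((((sp57,(sp55,sp14)),(sp26,(sp68,sp25))),(sp62,sp49)),sp42)),((sp1,((sp34,(sp18,(sp2,sp10))),sp28)),sp56)).
From sp56 up to that node: 2 branches. From sp25 up to the same node: 7 branches. Total: 2 + 7 = 9.

9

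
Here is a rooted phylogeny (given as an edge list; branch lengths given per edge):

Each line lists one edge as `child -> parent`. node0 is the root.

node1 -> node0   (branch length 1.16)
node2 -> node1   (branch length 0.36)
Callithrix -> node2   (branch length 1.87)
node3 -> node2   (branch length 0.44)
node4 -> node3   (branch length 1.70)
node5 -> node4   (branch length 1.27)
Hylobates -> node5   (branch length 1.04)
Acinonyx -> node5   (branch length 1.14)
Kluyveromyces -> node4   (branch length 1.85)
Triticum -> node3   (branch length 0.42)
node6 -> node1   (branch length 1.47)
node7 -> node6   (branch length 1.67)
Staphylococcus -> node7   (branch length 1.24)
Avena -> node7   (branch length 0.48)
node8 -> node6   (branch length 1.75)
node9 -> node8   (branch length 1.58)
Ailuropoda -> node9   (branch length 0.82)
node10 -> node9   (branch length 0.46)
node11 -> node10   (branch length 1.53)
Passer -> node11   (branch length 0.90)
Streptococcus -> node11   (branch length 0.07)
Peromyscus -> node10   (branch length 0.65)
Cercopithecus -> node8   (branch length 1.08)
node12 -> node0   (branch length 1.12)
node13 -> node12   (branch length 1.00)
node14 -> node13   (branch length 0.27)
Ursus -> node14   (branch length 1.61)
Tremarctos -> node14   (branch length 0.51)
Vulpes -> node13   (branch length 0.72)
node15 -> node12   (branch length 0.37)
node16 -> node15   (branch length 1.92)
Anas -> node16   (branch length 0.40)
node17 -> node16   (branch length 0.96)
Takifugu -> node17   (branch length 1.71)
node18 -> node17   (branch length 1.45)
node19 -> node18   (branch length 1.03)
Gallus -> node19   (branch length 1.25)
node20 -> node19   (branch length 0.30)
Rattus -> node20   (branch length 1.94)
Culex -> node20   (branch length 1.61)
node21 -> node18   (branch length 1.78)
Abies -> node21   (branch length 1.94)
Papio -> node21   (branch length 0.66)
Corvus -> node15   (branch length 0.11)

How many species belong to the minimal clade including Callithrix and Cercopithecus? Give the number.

12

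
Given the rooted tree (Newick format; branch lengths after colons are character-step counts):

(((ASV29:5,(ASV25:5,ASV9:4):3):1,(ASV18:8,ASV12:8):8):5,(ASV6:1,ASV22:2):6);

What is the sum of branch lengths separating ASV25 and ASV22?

22

The path runs ASV25 → … → MRCA → … → ASV22; the MRCA is the root of the tree.
Branch lengths along that path: 5 + 3 + 1 + 5 + 6 + 2 = 22.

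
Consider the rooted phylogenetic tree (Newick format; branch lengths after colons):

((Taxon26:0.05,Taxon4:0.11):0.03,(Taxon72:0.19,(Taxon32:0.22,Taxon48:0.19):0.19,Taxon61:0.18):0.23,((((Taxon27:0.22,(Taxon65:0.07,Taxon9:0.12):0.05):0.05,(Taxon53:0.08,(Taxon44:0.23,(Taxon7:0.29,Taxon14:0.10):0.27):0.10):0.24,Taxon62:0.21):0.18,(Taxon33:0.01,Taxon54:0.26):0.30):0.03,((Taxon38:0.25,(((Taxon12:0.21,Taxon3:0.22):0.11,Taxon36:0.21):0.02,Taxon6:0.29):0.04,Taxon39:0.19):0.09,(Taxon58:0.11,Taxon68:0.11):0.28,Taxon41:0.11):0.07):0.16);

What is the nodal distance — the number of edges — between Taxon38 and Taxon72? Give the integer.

6

The MRCA of Taxon38 and Taxon72 is the root of the tree.
From Taxon38 up to that node: 4 branches. From Taxon72 up to the same node: 2 branches. Total: 4 + 2 = 6.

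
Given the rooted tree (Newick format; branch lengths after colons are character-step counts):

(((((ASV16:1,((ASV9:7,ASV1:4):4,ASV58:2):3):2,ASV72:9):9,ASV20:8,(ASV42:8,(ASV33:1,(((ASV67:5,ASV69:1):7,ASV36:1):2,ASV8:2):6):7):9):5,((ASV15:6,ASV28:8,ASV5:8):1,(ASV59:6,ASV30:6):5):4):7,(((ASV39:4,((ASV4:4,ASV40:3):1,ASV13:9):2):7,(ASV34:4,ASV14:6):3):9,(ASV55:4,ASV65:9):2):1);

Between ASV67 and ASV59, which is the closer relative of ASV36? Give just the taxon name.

The MRCA of ASV36 and ASV67 subtends ((ASV67,ASV69),ASV36) (3 taxa).
The MRCA of ASV36 and ASV59 subtends ((((ASV16,((ASV9,ASV1),ASV58)),ASV72),ASV20,(ASV42,(ASV33,(((ASV67,ASV69),ASV36),ASV8)))),((ASV15,ASV28,ASV5),(ASV59,ASV30))) (17 taxa).
The first is nested inside the second, so ASV36 shares a more recent common ancestor with ASV67.

ASV67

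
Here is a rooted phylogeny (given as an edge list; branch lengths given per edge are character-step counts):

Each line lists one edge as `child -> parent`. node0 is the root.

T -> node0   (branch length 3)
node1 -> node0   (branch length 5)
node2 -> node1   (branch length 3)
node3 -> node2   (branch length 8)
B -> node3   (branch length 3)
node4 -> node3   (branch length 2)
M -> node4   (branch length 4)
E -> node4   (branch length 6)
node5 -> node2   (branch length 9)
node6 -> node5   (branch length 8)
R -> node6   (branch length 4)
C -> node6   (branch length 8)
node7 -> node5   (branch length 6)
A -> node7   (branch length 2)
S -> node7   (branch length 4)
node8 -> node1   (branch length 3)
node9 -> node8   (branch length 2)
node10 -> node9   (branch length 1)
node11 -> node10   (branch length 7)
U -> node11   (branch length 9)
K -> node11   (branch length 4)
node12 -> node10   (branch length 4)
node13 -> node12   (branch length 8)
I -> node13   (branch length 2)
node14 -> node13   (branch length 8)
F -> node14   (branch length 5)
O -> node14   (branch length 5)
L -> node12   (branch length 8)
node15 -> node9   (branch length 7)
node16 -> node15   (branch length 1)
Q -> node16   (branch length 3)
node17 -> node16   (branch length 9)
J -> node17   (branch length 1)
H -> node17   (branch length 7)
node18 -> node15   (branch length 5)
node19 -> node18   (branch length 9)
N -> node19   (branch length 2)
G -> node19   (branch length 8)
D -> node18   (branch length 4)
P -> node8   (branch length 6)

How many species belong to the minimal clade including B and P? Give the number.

20

The MRCA of B and P is the node subtending (((B,(M,E)),((R,C),(A,S))),((((U,K),((I,(F,O)),L)),((Q,(J,H)),((N,G),D))),P)).
That clade contains 20 terminal taxa: A, B, C, D, E, F, G, H, I, J, K, L, M, N, O, P, Q, R, S, U.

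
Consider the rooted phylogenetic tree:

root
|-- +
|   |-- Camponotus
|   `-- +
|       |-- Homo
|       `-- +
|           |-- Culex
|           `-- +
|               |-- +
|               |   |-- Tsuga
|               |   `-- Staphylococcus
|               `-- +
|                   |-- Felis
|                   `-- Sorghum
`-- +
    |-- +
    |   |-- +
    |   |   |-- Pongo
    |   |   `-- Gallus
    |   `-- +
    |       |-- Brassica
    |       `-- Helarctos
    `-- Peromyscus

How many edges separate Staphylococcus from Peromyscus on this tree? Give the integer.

8

The MRCA of Staphylococcus and Peromyscus is the root of the tree.
From Staphylococcus up to that node: 6 branches. From Peromyscus up to the same node: 2 branches. Total: 6 + 2 = 8.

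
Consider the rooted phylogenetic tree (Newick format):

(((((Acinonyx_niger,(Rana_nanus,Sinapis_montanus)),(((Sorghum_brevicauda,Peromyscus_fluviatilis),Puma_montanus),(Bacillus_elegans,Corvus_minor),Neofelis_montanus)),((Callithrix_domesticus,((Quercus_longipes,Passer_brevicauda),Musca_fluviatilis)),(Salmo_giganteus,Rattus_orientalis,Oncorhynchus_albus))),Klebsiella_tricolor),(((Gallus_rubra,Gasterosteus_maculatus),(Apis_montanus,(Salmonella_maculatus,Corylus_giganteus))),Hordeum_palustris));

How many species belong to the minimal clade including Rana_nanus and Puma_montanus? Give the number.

9

The MRCA of Rana_nanus and Puma_montanus is the node subtending ((Acinonyx_niger,(Rana_nanus,Sinapis_montanus)),(((Sorghum_brevicauda,Peromyscus_fluviatilis),Puma_montanus),(Bacillus_elegans,Corvus_minor),Neofelis_montanus)).
That clade contains 9 terminal taxa: Acinonyx_niger, Bacillus_elegans, Corvus_minor, Neofelis_montanus, Peromyscus_fluviatilis, Puma_montanus, Rana_nanus, Sinapis_montanus, Sorghum_brevicauda.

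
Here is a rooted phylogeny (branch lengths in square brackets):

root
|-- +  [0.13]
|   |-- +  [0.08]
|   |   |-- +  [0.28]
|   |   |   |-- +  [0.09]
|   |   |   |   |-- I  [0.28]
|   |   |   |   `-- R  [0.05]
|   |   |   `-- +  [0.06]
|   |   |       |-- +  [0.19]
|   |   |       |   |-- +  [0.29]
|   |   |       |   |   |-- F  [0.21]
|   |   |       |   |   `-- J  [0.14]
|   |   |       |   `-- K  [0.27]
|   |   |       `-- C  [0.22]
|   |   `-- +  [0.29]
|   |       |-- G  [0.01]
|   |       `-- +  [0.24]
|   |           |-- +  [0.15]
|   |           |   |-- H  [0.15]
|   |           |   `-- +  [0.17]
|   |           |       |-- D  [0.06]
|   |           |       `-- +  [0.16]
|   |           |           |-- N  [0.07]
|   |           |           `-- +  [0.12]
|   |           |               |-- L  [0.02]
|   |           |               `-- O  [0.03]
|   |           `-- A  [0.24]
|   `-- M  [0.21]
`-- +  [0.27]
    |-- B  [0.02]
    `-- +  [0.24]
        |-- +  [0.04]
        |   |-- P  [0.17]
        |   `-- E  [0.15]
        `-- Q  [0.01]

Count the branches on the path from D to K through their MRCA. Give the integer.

The MRCA of D and K is the node subtending (((I,R),(((F,J),K),C)),(G,((H,(D,(N,(L,O)))),A))).
From D up to that node: 5 branches. From K up to the same node: 4 branches. Total: 5 + 4 = 9.

9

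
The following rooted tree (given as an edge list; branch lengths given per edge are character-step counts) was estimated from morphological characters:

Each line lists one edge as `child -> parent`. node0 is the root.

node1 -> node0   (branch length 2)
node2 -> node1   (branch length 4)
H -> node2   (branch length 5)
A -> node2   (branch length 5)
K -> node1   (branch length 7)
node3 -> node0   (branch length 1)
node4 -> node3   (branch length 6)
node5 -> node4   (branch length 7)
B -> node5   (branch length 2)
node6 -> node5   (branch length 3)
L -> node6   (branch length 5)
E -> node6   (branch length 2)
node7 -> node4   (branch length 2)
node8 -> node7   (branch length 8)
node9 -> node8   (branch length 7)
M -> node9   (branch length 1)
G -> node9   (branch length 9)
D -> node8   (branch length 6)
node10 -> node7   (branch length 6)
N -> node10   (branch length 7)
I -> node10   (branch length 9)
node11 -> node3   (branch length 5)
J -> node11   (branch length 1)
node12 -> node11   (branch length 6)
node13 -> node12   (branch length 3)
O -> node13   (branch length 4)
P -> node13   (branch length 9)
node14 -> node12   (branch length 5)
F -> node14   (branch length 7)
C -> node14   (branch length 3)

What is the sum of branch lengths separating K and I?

The path runs K → … → MRCA → … → I; the MRCA is the root of the tree.
Branch lengths along that path: 7 + 2 + 1 + 6 + 2 + 6 + 9 = 33.

33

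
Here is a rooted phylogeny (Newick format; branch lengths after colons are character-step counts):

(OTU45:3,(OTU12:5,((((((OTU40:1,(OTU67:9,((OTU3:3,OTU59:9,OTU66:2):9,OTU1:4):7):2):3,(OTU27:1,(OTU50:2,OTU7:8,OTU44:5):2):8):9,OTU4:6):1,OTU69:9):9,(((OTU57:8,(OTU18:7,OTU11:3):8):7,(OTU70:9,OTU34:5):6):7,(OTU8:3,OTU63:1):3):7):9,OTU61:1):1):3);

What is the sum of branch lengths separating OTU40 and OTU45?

The path runs OTU40 → … → MRCA → … → OTU45; the MRCA is the root of the tree.
Branch lengths along that path: 1 + 3 + 9 + 1 + 9 + 9 + 1 + 3 + 3 = 39.

39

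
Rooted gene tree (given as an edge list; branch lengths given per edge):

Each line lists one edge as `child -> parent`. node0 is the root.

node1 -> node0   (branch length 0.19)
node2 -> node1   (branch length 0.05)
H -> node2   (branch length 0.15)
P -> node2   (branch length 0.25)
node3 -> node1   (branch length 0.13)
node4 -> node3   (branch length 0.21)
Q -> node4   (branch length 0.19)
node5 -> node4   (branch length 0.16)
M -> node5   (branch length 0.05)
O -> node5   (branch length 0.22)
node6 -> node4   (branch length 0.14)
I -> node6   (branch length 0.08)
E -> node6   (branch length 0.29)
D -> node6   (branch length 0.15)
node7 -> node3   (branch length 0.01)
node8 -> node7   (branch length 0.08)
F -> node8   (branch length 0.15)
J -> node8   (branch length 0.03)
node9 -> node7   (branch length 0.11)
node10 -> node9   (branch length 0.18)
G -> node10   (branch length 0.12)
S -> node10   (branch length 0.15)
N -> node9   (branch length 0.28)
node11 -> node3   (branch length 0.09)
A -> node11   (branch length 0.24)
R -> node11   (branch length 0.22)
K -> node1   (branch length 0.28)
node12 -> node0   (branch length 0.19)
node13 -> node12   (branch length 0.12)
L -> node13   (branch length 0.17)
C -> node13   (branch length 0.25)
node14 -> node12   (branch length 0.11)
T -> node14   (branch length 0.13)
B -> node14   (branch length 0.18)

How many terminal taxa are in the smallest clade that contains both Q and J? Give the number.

13

The MRCA of Q and J is the node subtending ((Q,(M,O),(I,E,D)),((F,J),((G,S),N)),(A,R)).
That clade contains 13 terminal taxa: A, D, E, F, G, I, J, M, N, O, Q, R, S.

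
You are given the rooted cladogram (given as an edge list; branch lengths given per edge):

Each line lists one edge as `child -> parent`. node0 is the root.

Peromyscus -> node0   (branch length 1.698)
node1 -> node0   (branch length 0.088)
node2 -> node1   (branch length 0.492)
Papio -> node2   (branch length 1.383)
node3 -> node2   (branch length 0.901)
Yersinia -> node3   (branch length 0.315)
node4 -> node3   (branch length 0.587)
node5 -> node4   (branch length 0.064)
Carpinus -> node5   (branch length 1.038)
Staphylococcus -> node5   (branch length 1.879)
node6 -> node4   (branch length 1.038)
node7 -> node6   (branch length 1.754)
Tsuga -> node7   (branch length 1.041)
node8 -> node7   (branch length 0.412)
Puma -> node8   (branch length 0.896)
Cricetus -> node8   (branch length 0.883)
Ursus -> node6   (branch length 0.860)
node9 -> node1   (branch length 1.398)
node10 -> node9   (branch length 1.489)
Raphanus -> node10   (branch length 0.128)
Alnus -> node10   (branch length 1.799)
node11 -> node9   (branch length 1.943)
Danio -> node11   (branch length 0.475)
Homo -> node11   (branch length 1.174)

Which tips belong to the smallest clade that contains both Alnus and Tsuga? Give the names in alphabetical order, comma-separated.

Tracing Alnus: it sits inside (Raphanus,Alnus).
Tracing Tsuga: it sits inside (Tsuga,(Puma,Cricetus)).
The smallest clade enclosing both is ((Papio,(Yersinia,((Carpinus,Staphylococcus),((Tsuga,(Puma,Cricetus)),Ursus)))),((Raphanus,Alnus),(Danio,Homo))); the answer is its 12 terminal taxa in alphabetical order.

Alnus, Carpinus, Cricetus, Danio, Homo, Papio, Puma, Raphanus, Staphylococcus, Tsuga, Ursus, Yersinia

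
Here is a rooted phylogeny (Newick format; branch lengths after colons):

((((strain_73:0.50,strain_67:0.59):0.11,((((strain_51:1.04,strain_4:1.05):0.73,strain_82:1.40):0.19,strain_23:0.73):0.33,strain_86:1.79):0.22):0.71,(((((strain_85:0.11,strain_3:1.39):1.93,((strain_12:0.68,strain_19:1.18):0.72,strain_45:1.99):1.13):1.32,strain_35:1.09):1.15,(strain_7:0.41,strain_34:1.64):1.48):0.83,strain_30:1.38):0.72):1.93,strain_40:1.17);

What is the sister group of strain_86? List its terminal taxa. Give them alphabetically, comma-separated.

strain_23, strain_4, strain_51, strain_82

strain_86 attaches to the tree at the node subtending ((((strain_51,strain_4),strain_82),strain_23),strain_86).
The other lineage descending from that same node — the sister group — is (((strain_51,strain_4),strain_82),strain_23); its 4 tips in alphabetical order are the answer.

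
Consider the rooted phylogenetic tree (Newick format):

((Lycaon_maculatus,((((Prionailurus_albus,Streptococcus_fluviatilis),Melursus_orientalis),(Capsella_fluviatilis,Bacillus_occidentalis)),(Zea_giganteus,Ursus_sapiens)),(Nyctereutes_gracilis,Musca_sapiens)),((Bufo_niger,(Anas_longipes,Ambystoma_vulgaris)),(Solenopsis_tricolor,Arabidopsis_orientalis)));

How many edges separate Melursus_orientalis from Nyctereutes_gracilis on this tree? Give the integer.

The MRCA of Melursus_orientalis and Nyctereutes_gracilis is the node subtending (Lycaon_maculatus,((((Prionailurus_albus,Streptococcus_fluviatilis),Melursus_orientalis),(Capsella_fluviatilis,Bacillus_occidentalis)),(Zea_giganteus,Ursus_sapiens)),(Nyctereutes_gracilis,Musca_sapiens)).
From Melursus_orientalis up to that node: 4 branches. From Nyctereutes_gracilis up to the same node: 2 branches. Total: 4 + 2 = 6.

6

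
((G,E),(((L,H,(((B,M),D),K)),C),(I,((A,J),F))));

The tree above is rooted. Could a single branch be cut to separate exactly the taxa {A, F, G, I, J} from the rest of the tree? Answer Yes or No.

No

The MRCA of the listed taxa is the root, so the smallest clade containing them is the whole tree.
That clade also contains B, C, D, E, H, K, L, M, which are not in the proposed group, so the group is not monophyletic.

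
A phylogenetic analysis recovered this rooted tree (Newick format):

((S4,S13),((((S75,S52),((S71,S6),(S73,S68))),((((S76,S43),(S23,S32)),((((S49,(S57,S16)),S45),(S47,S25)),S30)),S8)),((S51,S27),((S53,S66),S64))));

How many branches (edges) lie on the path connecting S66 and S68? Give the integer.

9

The MRCA of S66 and S68 is the node subtending ((((S75,S52),((S71,S6),(S73,S68))),((((S76,S43),(S23,S32)),((((S49,(S57,S16)),S45),(S47,S25)),S30)),S8)),((S51,S27),((S53,S66),S64))).
From S66 up to that node: 4 branches. From S68 up to the same node: 5 branches. Total: 4 + 5 = 9.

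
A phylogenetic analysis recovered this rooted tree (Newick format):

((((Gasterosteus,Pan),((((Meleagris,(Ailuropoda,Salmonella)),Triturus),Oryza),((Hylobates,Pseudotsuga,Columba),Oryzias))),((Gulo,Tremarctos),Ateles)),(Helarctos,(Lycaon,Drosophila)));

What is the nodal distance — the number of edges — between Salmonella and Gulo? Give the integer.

The MRCA of Salmonella and Gulo is the node subtending (((Gasterosteus,Pan),((((Meleagris,(Ailuropoda,Salmonella)),Triturus),Oryza),((Hylobates,Pseudotsuga,Columba),Oryzias))),((Gulo,Tremarctos),Ateles)).
From Salmonella up to that node: 7 branches. From Gulo up to the same node: 3 branches. Total: 7 + 3 = 10.

10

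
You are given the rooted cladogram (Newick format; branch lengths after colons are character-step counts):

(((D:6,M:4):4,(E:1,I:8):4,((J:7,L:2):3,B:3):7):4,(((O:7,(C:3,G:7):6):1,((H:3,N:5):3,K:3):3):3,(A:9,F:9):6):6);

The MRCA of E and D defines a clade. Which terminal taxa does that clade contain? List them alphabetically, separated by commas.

B, D, E, I, J, L, M

Tracing E: it sits inside (E,I).
Tracing D: it sits inside (D,M).
The smallest clade enclosing both is ((D,M),(E,I),((J,L),B)); the answer is its 7 terminal taxa in alphabetical order.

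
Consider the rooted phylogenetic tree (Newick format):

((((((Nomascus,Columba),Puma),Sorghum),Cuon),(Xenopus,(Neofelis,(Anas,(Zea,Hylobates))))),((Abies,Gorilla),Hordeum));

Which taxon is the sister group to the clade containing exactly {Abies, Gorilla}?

Hordeum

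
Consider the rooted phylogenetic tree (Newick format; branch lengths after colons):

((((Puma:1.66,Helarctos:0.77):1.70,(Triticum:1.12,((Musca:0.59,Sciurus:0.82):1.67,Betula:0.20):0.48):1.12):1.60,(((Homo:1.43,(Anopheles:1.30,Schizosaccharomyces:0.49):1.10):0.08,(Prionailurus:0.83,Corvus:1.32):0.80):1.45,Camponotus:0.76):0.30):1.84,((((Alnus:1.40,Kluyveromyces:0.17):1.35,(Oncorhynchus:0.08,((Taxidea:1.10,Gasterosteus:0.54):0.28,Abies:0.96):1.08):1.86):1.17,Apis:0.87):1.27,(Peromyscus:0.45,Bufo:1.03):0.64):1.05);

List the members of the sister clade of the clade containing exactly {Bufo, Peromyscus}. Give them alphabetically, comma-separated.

Abies, Alnus, Apis, Gasterosteus, Kluyveromyces, Oncorhynchus, Taxidea

The clade containing exactly {Bufo, Peromyscus} attaches to the tree at the node subtending ((((Alnus,Kluyveromyces),(Oncorhynchus,((Taxidea,Gasterosteus),Abies))),Apis),(Peromyscus,Bufo)).
The other lineage descending from that same node — the sister group — is (((Alnus,Kluyveromyces),(Oncorhynchus,((Taxidea,Gasterosteus),Abies))),Apis); its 7 tips in alphabetical order are the answer.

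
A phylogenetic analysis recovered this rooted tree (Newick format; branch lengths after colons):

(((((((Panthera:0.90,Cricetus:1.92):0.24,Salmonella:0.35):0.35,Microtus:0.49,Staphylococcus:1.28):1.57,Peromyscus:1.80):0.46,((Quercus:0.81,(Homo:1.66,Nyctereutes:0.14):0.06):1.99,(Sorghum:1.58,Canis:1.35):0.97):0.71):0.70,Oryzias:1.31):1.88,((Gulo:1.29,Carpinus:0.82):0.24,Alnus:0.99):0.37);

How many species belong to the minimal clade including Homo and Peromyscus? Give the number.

11

The MRCA of Homo and Peromyscus is the node subtending (((((Panthera,Cricetus),Salmonella),Microtus,Staphylococcus),Peromyscus),((Quercus,(Homo,Nyctereutes)),(Sorghum,Canis))).
That clade contains 11 terminal taxa: Canis, Cricetus, Homo, Microtus, Nyctereutes, Panthera, Peromyscus, Quercus, Salmonella, Sorghum, Staphylococcus.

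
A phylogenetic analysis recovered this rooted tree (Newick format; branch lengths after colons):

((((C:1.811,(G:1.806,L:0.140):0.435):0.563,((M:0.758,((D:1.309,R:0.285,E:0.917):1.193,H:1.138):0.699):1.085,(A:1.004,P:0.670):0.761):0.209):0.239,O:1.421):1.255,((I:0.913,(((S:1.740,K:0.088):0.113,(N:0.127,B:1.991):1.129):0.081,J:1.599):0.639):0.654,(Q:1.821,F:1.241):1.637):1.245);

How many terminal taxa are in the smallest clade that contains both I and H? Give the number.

The MRCA of I and H is the root, so the clade is the entire tree.
That clade contains 19 terminal taxa: A, B, C, D, E, F, G, H, I, J, K, L, M, N, O, P, Q, R, S.

19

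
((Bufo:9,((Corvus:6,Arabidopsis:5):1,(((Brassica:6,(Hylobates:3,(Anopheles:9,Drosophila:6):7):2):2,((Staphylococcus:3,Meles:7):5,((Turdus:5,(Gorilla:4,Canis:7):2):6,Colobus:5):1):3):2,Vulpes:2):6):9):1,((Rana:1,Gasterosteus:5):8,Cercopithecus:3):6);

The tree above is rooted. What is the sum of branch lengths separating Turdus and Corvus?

30

The path runs Turdus → … → MRCA → … → Corvus; the MRCA is the node subtending ((Corvus,Arabidopsis),(((Brassica,(Hylobates,(Anopheles,Drosophila))),((Staphylococcus,Meles),((Turdus,(Gorilla,Canis)),Colobus))),Vulpes)).
Branch lengths along that path: 5 + 6 + 1 + 3 + 2 + 6 + 1 + 6 = 30.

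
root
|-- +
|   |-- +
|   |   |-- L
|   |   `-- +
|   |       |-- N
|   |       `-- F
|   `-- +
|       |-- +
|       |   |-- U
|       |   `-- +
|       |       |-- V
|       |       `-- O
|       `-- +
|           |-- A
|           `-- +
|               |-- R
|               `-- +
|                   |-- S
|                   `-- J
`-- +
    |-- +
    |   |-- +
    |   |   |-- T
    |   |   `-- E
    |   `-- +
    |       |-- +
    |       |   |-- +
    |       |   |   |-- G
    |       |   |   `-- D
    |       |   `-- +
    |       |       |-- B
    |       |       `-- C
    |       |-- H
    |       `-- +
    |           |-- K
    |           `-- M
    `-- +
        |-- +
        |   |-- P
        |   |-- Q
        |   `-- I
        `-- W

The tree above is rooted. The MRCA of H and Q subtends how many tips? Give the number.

13

The MRCA of H and Q is the node subtending (((T,E),(((G,D),(B,C)),H,(K,M))),((P,Q,I),W)).
That clade contains 13 terminal taxa: B, C, D, E, G, H, I, K, M, P, Q, T, W.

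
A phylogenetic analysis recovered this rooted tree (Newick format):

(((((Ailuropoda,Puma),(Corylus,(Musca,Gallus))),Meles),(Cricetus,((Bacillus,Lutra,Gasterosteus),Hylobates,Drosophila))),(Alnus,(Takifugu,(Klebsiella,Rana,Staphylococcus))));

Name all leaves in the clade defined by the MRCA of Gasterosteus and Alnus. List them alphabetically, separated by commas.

Ailuropoda, Alnus, Bacillus, Corylus, Cricetus, Drosophila, Gallus, Gasterosteus, Hylobates, Klebsiella, Lutra, Meles, Musca, Puma, Rana, Staphylococcus, Takifugu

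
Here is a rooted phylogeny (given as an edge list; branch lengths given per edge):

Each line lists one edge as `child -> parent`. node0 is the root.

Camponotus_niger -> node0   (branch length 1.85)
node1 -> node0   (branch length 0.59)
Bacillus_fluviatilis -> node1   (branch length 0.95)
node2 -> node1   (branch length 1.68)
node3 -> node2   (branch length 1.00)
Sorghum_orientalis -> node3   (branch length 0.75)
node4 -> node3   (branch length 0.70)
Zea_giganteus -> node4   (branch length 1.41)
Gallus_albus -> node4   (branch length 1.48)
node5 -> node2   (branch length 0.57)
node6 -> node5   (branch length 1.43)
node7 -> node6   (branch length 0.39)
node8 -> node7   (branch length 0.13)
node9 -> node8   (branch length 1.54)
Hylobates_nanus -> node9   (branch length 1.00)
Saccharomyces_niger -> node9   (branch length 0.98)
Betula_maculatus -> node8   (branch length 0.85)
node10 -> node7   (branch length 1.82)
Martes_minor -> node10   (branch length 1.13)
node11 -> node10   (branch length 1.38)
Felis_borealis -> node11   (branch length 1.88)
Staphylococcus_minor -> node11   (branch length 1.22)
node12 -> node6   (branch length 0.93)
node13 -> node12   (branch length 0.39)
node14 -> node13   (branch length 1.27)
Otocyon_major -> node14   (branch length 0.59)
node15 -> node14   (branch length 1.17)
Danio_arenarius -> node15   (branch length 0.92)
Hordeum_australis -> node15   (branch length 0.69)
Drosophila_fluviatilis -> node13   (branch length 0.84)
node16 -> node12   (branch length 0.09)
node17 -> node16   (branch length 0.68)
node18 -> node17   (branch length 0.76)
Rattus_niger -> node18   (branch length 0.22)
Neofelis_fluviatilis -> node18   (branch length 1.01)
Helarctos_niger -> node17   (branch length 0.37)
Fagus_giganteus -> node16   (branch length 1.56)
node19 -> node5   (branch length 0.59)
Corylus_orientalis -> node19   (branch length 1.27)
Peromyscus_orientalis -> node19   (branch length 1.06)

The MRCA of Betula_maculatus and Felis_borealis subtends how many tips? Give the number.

6

The MRCA of Betula_maculatus and Felis_borealis is the node subtending (((Hylobates_nanus,Saccharomyces_niger),Betula_maculatus),(Martes_minor,(Felis_borealis,Staphylococcus_minor))).
That clade contains 6 terminal taxa: Betula_maculatus, Felis_borealis, Hylobates_nanus, Martes_minor, Saccharomyces_niger, Staphylococcus_minor.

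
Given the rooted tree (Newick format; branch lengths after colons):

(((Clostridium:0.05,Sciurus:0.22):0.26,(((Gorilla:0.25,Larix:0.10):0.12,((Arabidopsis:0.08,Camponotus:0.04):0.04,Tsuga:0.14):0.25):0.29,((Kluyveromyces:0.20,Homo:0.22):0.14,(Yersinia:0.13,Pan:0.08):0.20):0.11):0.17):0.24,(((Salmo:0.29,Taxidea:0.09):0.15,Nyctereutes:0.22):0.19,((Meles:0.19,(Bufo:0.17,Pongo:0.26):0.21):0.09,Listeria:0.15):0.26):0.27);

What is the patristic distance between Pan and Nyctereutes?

The path runs Pan → … → MRCA → … → Nyctereutes; the MRCA is the root of the tree.
Branch lengths along that path: 0.08 + 0.20 + 0.11 + 0.17 + 0.24 + 0.27 + 0.19 + 0.22 = 1.48.

1.48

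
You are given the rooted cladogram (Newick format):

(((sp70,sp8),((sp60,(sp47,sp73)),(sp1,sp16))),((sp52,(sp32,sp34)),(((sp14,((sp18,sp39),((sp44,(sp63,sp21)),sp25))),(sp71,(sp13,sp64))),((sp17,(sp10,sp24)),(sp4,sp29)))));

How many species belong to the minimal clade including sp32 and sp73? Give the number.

The MRCA of sp32 and sp73 is the root, so the clade is the entire tree.
That clade contains 25 terminal taxa: sp1, sp10, sp13, sp14, sp16, sp17, sp18, sp21, sp24, sp25, sp29, sp32, sp34, sp39, sp4, sp44, sp47, sp52, sp60, sp63, sp64, sp70, sp71, sp73, sp8.

25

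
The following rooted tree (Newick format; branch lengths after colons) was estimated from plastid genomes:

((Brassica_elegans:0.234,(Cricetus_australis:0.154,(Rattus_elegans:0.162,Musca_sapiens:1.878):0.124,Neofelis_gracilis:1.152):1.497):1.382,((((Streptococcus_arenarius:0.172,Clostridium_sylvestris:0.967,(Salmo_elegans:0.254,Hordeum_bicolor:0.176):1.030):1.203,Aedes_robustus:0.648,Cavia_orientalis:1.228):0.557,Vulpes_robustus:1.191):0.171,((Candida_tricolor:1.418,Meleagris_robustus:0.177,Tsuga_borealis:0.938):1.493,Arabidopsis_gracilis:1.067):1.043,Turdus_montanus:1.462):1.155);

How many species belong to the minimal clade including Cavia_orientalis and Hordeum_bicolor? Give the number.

The MRCA of Cavia_orientalis and Hordeum_bicolor is the node subtending ((Streptococcus_arenarius,Clostridium_sylvestris,(Salmo_elegans,Hordeum_bicolor)),Aedes_robustus,Cavia_orientalis).
That clade contains 6 terminal taxa: Aedes_robustus, Cavia_orientalis, Clostridium_sylvestris, Hordeum_bicolor, Salmo_elegans, Streptococcus_arenarius.

6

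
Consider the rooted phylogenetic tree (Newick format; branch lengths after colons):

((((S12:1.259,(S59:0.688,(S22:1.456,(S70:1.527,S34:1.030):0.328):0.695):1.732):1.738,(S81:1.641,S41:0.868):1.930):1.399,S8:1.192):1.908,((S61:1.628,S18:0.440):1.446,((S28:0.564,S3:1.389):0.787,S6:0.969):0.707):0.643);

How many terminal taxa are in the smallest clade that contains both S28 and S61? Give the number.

The MRCA of S28 and S61 is the node subtending ((S61,S18),((S28,S3),S6)).
That clade contains 5 terminal taxa: S18, S28, S3, S6, S61.

5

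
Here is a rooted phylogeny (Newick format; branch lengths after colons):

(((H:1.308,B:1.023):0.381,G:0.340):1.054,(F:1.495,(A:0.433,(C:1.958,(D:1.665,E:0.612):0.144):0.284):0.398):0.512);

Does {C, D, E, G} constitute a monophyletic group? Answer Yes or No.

No

The MRCA of the listed taxa is the root, so the smallest clade containing them is the whole tree.
That clade also contains A, B, F, H, which are not in the proposed group, so the group is not monophyletic.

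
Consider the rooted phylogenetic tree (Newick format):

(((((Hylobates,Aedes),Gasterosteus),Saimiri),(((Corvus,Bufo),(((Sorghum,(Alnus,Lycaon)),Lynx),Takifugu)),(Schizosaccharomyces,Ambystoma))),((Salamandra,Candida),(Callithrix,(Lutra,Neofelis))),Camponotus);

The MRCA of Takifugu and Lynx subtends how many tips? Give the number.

The MRCA of Takifugu and Lynx is the node subtending (((Sorghum,(Alnus,Lycaon)),Lynx),Takifugu).
That clade contains 5 terminal taxa: Alnus, Lycaon, Lynx, Sorghum, Takifugu.

5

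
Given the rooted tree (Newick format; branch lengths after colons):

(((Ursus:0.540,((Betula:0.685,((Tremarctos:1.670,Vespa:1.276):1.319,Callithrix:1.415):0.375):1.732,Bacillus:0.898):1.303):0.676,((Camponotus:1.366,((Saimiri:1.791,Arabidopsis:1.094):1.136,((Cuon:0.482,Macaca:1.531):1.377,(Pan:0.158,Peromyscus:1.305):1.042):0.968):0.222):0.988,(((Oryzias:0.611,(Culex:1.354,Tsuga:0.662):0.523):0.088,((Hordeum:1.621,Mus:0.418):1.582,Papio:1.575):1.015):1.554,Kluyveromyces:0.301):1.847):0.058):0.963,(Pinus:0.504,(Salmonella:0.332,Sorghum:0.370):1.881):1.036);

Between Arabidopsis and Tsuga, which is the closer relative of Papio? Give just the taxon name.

Tsuga

The MRCA of Papio and Tsuga subtends ((Oryzias,(Culex,Tsuga)),((Hordeum,Mus),Papio)) (6 taxa).
The MRCA of Papio and Arabidopsis subtends ((Camponotus,((Saimiri,Arabidopsis),((Cuon,Macaca),(Pan,Peromyscus)))),(((Oryzias,(Culex,Tsuga)),((Hordeum,Mus),Papio)),Kluyveromyces)) (14 taxa).
The first is nested inside the second, so Papio shares a more recent common ancestor with Tsuga.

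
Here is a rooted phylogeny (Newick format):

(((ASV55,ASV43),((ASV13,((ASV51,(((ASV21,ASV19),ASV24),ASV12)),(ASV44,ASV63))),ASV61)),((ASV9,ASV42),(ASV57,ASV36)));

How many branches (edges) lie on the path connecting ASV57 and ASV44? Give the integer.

9

The MRCA of ASV57 and ASV44 is the root of the tree.
From ASV57 up to that node: 3 branches. From ASV44 up to the same node: 6 branches. Total: 3 + 6 = 9.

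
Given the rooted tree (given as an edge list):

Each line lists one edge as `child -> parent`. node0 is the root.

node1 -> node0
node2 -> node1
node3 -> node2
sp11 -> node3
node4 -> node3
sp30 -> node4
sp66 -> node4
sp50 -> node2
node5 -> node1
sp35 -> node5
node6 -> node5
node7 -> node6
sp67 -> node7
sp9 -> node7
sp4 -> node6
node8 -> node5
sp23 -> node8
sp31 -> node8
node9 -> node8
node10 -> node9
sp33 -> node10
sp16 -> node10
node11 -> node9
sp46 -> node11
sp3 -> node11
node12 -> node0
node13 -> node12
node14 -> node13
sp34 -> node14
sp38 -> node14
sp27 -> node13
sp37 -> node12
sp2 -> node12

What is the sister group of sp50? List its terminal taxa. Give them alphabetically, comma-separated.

sp50 attaches to the tree at the node subtending ((sp11,(sp30,sp66)),sp50).
The other lineage descending from that same node — the sister group — is (sp11,(sp30,sp66)); its 3 tips in alphabetical order are the answer.

sp11, sp30, sp66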